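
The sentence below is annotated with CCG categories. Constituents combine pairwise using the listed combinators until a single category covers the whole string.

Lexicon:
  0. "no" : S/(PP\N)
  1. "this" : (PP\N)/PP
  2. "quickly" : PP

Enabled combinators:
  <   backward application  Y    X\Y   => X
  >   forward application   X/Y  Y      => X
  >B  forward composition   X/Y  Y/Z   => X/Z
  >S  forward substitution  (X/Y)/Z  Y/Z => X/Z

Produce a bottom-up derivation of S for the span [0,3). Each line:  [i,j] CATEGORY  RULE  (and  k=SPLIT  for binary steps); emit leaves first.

[0,1] S/(PP\N)  lex  "no"
[1,2] (PP\N)/PP  lex  "this"
[0,2] S/PP  >B  k=1
[2,3] PP  lex  "quickly"
[0,3] S  >  k=2

[0,3] S   >
  [0,2] S/PP   >B
    [0,1] "no" : S/(PP\N)
    [1,2] "this" : (PP\N)/PP
  [2,3] "quickly" : PP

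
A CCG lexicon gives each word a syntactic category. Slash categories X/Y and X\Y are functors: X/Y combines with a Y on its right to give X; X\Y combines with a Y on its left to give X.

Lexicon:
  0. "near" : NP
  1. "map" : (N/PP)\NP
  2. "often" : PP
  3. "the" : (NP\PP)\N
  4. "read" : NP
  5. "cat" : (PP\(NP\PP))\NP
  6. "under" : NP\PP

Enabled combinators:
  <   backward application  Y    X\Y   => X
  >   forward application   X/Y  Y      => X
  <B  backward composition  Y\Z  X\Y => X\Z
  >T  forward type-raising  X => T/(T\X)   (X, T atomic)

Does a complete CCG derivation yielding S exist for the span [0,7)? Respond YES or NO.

NP (N/PP)\NP PP (NP\PP)\N NP (PP\(NP\PP))\NP NP\PP
CKY chart[0,7] = {N/(N\NP), NP, NP/(NP\NP), PP/(PP\NP), S/(S\NP)}; S ∉ chart

NO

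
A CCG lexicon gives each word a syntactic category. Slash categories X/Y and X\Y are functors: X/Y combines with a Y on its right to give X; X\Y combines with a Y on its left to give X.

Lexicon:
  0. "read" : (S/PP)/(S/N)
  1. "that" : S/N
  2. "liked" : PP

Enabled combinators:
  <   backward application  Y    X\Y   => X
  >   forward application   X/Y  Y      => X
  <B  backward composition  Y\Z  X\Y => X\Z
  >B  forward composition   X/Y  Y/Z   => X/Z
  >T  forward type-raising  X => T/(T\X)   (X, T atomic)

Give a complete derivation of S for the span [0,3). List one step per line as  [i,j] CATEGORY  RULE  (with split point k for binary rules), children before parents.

[0,1] (S/PP)/(S/N)  lex  "read"
[1,2] S/N  lex  "that"
[0,2] S/PP  >  k=1
[2,3] PP  lex  "liked"
[0,3] S  >  k=2

[0,3] S   >
  [0,2] S/PP   >
    [0,1] "read" : (S/PP)/(S/N)
    [1,2] "that" : S/N
  [2,3] "liked" : PP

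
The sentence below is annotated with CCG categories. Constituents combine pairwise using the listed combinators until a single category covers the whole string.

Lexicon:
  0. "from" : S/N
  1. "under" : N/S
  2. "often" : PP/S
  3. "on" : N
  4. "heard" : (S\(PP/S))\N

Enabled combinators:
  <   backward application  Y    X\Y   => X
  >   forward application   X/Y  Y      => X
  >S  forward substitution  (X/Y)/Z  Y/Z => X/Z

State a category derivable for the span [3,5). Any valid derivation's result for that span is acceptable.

S\(PP/S)

[0,5] S   >
  [0,1] "from" : S/N
  [1,5] N   >
    [1,2] "under" : N/S
    [2,5] S   <
      [2,3] "often" : PP/S
      [3,5] S\(PP/S)   <
        [3,4] "on" : N
        [4,5] "heard" : (S\(PP/S))\N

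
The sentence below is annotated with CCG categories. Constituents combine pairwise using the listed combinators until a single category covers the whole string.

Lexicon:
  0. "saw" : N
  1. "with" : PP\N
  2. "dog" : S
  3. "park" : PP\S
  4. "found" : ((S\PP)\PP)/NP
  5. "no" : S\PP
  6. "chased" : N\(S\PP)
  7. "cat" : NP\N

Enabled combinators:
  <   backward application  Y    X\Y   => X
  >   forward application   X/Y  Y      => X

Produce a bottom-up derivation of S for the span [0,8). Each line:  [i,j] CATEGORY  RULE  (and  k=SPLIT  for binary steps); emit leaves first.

[0,8] S   <
  [0,2] PP   <
    [0,1] "saw" : N
    [1,2] "with" : PP\N
  [2,8] S\PP   <
    [2,4] PP   <
      [2,3] "dog" : S
      [3,4] "park" : PP\S
    [4,8] (S\PP)\PP   >
      [4,5] "found" : ((S\PP)\PP)/NP
      [5,8] NP   <
        [5,7] N   <
          [5,6] "no" : S\PP
          [6,7] "chased" : N\(S\PP)
        [7,8] "cat" : NP\N

[0,1] N  lex  "saw"
[1,2] PP\N  lex  "with"
[0,2] PP  <  k=1
[2,3] S  lex  "dog"
[3,4] PP\S  lex  "park"
[2,4] PP  <  k=3
[4,5] ((S\PP)\PP)/NP  lex  "found"
[5,6] S\PP  lex  "no"
[6,7] N\(S\PP)  lex  "chased"
[5,7] N  <  k=6
[7,8] NP\N  lex  "cat"
[5,8] NP  <  k=7
[4,8] (S\PP)\PP  >  k=5
[2,8] S\PP  <  k=4
[0,8] S  <  k=2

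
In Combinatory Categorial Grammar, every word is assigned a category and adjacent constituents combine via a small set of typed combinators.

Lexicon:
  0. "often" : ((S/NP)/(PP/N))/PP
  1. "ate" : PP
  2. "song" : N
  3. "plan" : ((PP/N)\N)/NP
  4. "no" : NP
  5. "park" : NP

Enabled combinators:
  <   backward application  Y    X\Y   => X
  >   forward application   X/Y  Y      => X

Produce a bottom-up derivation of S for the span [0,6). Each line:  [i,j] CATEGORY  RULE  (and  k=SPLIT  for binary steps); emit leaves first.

[0,6] S   >
  [0,5] S/NP   >
    [0,2] (S/NP)/(PP/N)   >
      [0,1] "often" : ((S/NP)/(PP/N))/PP
      [1,2] "ate" : PP
    [2,5] PP/N   <
      [2,3] "song" : N
      [3,5] (PP/N)\N   >
        [3,4] "plan" : ((PP/N)\N)/NP
        [4,5] "no" : NP
  [5,6] "park" : NP

[0,1] ((S/NP)/(PP/N))/PP  lex  "often"
[1,2] PP  lex  "ate"
[0,2] (S/NP)/(PP/N)  >  k=1
[2,3] N  lex  "song"
[3,4] ((PP/N)\N)/NP  lex  "plan"
[4,5] NP  lex  "no"
[3,5] (PP/N)\N  >  k=4
[2,5] PP/N  <  k=3
[0,5] S/NP  >  k=2
[5,6] NP  lex  "park"
[0,6] S  >  k=5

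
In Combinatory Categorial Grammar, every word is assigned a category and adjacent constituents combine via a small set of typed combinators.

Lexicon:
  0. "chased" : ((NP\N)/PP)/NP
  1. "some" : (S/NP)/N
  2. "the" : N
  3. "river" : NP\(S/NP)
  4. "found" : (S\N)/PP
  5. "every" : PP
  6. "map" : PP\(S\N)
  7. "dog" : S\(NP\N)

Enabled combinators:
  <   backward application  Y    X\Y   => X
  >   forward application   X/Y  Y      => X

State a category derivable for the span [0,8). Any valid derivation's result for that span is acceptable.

[0,8] S   <
  [0,7] NP\N   >
    [0,4] (NP\N)/PP   >
      [0,1] "chased" : ((NP\N)/PP)/NP
      [1,4] NP   <
        [1,3] S/NP   >
          [1,2] "some" : (S/NP)/N
          [2,3] "the" : N
        [3,4] "river" : NP\(S/NP)
    [4,7] PP   <
      [4,6] S\N   >
        [4,5] "found" : (S\N)/PP
        [5,6] "every" : PP
      [6,7] "map" : PP\(S\N)
  [7,8] "dog" : S\(NP\N)

S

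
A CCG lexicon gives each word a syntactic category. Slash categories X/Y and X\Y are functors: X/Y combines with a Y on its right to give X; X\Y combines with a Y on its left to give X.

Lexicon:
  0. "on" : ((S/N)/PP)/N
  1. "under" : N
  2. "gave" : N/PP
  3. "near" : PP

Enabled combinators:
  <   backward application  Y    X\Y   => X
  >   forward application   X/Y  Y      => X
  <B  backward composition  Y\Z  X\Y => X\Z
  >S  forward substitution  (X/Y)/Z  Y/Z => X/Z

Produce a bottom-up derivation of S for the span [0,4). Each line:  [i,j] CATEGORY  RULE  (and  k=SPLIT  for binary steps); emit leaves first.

[0,4] S   >
  [0,3] S/PP   >S
    [0,2] (S/N)/PP   >
      [0,1] "on" : ((S/N)/PP)/N
      [1,2] "under" : N
    [2,3] "gave" : N/PP
  [3,4] "near" : PP

[0,1] ((S/N)/PP)/N  lex  "on"
[1,2] N  lex  "under"
[0,2] (S/N)/PP  >  k=1
[2,3] N/PP  lex  "gave"
[0,3] S/PP  >S  k=2
[3,4] PP  lex  "near"
[0,4] S  >  k=3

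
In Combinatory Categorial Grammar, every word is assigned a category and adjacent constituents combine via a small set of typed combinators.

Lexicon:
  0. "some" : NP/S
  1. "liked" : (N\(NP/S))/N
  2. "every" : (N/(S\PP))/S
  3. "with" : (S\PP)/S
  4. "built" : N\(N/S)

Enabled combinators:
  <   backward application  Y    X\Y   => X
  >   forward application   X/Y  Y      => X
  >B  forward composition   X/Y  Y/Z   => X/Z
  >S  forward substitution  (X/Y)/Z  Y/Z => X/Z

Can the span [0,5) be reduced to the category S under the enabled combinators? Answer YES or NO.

NO

NP/S (N\(NP/S))/N (N/(S\PP))/S (S\PP)/S N\(N/S)
CKY chart[0,5] = {N}; S ∉ chart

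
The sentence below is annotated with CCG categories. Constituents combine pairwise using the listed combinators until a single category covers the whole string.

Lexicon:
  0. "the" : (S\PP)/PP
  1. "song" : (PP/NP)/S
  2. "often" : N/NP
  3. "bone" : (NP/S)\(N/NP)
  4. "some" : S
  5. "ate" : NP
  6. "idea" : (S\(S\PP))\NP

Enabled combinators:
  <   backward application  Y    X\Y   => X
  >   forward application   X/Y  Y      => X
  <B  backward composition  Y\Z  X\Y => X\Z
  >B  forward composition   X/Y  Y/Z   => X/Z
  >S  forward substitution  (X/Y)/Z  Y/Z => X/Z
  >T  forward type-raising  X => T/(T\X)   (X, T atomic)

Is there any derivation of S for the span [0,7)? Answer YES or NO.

YES

[0,7] S   <
  [0,5] S\PP   >
    [0,1] "the" : (S\PP)/PP
    [1,5] PP   >
      [1,4] PP/S   >S
        [1,2] "song" : (PP/NP)/S
        [2,4] NP/S   <
          [2,3] "often" : N/NP
          [3,4] "bone" : (NP/S)\(N/NP)
      [4,5] "some" : S
  [5,7] S\(S\PP)   <
    [5,6] "ate" : NP
    [6,7] "idea" : (S\(S\PP))\NP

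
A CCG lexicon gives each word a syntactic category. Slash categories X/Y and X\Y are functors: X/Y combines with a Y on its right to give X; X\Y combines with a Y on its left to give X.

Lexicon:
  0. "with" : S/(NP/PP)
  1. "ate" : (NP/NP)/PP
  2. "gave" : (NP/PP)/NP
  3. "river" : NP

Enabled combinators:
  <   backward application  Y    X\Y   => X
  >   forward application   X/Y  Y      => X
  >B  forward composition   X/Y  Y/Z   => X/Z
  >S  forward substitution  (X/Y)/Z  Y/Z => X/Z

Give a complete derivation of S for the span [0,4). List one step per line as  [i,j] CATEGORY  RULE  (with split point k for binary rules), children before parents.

[0,1] S/(NP/PP)  lex  "with"
[1,2] (NP/NP)/PP  lex  "ate"
[2,3] (NP/PP)/NP  lex  "gave"
[3,4] NP  lex  "river"
[2,4] NP/PP  >  k=3
[1,4] NP/PP  >S  k=2
[0,4] S  >  k=1

[0,4] S   >
  [0,1] "with" : S/(NP/PP)
  [1,4] NP/PP   >S
    [1,2] "ate" : (NP/NP)/PP
    [2,4] NP/PP   >
      [2,3] "gave" : (NP/PP)/NP
      [3,4] "river" : NP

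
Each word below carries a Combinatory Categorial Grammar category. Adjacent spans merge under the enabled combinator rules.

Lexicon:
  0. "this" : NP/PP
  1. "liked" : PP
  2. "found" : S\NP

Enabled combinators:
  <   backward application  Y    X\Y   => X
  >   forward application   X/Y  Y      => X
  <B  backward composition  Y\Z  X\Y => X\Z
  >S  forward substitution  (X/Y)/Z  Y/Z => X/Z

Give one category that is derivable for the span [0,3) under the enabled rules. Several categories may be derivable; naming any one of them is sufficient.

S

[0,3] S   <
  [0,2] NP   >
    [0,1] "this" : NP/PP
    [1,2] "liked" : PP
  [2,3] "found" : S\NP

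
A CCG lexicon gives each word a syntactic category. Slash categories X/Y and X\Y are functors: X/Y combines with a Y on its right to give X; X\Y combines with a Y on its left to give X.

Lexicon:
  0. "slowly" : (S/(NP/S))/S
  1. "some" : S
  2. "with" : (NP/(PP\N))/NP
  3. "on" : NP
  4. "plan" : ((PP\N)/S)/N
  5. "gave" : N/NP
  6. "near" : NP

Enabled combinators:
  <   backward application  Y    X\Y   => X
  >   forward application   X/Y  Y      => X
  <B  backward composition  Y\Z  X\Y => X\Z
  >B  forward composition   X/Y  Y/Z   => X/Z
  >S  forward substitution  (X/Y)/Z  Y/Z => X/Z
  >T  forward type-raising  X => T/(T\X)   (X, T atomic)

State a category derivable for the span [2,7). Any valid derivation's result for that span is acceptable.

[0,7] S   >
  [0,2] S/(NP/S)   >
    [0,1] "slowly" : (S/(NP/S))/S
    [1,2] "some" : S
  [2,7] NP/S   >B
    [2,4] NP/(PP\N)   >
      [2,3] "with" : (NP/(PP\N))/NP
      [3,4] "on" : NP
    [4,7] (PP\N)/S   >
      [4,5] "plan" : ((PP\N)/S)/N
      [5,7] N   >
        [5,6] "gave" : N/NP
        [6,7] "near" : NP

NP/S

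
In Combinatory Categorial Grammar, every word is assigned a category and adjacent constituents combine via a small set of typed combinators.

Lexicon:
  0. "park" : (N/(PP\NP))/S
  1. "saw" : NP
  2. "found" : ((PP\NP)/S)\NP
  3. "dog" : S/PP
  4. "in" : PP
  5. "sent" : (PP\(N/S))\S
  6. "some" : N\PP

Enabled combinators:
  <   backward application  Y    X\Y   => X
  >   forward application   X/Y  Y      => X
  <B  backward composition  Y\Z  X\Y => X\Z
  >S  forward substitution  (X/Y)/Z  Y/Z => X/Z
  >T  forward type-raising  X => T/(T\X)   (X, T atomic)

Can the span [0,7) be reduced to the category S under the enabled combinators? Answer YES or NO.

(N/(PP\NP))/S NP ((PP\NP)/S)\NP S/PP PP (PP\(N/S))\S N\PP
CKY chart[0,7] = {N, N/(N\N), NP/(NP\N), PP/(PP\N), S/(S\N)}; S ∉ chart

NO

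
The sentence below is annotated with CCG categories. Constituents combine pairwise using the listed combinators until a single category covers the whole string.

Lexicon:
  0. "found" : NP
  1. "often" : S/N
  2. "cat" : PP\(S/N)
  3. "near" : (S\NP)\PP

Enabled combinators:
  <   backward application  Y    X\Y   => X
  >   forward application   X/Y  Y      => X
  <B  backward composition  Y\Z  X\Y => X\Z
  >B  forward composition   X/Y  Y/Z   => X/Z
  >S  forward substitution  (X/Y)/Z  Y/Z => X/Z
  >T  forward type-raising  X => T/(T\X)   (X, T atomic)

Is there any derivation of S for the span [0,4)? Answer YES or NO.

YES

[0,4] S   >
  [0,1] S/(S\NP)   >T
    [0,1] "found" : NP
  [1,4] S\NP   <
    [1,3] PP   <
      [1,2] "often" : S/N
      [2,3] "cat" : PP\(S/N)
    [3,4] "near" : (S\NP)\PP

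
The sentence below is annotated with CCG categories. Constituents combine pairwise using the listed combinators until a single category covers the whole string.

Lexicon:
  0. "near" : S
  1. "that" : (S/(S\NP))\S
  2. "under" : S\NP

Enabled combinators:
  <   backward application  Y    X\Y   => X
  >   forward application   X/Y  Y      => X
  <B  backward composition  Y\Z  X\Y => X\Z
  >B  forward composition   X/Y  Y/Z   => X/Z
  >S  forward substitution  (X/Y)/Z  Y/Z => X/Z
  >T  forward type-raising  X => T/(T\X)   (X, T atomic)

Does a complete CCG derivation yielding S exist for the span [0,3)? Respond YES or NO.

YES

[0,3] S   >
  [0,2] S/(S\NP)   <
    [0,1] "near" : S
    [1,2] "that" : (S/(S\NP))\S
  [2,3] "under" : S\NP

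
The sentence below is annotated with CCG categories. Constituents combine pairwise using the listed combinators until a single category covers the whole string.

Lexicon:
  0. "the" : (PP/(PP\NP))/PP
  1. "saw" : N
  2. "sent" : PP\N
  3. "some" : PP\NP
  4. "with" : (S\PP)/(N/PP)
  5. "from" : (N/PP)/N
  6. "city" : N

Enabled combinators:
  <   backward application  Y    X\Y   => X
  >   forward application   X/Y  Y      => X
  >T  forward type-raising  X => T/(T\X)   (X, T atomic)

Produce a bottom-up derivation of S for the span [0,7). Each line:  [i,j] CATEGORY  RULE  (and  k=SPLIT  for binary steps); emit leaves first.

[0,7] S   <
  [0,4] PP   >
    [0,3] PP/(PP\NP)   >
      [0,1] "the" : (PP/(PP\NP))/PP
      [1,3] PP   >
        [1,2] PP/(PP\N)   >T
          [1,2] "saw" : N
        [2,3] "sent" : PP\N
    [3,4] "some" : PP\NP
  [4,7] S\PP   >
    [4,5] "with" : (S\PP)/(N/PP)
    [5,7] N/PP   >
      [5,6] "from" : (N/PP)/N
      [6,7] "city" : N

[0,1] (PP/(PP\NP))/PP  lex  "the"
[1,2] N  lex  "saw"
[1,2] PP/(PP\N)  >T
[2,3] PP\N  lex  "sent"
[1,3] PP  >  k=2
[0,3] PP/(PP\NP)  >  k=1
[3,4] PP\NP  lex  "some"
[0,4] PP  >  k=3
[4,5] (S\PP)/(N/PP)  lex  "with"
[5,6] (N/PP)/N  lex  "from"
[6,7] N  lex  "city"
[5,7] N/PP  >  k=6
[4,7] S\PP  >  k=5
[0,7] S  <  k=4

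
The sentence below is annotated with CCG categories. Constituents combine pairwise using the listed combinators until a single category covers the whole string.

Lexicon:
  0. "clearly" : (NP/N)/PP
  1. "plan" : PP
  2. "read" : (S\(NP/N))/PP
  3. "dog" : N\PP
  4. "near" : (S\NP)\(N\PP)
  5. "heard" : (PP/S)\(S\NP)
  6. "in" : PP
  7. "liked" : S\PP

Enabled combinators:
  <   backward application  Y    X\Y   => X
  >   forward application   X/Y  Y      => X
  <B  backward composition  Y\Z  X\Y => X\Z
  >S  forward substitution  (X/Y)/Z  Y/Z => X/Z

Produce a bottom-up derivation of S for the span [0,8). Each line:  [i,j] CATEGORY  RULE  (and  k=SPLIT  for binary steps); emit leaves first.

[0,8] S   <
  [0,2] NP/N   >
    [0,1] "clearly" : (NP/N)/PP
    [1,2] "plan" : PP
  [2,8] S\(NP/N)   >
    [2,3] "read" : (S\(NP/N))/PP
    [3,8] PP   >
      [3,6] PP/S   <
        [3,5] S\NP   <
          [3,4] "dog" : N\PP
          [4,5] "near" : (S\NP)\(N\PP)
        [5,6] "heard" : (PP/S)\(S\NP)
      [6,8] S   <
        [6,7] "in" : PP
        [7,8] "liked" : S\PP

[0,1] (NP/N)/PP  lex  "clearly"
[1,2] PP  lex  "plan"
[0,2] NP/N  >  k=1
[2,3] (S\(NP/N))/PP  lex  "read"
[3,4] N\PP  lex  "dog"
[4,5] (S\NP)\(N\PP)  lex  "near"
[3,5] S\NP  <  k=4
[5,6] (PP/S)\(S\NP)  lex  "heard"
[3,6] PP/S  <  k=5
[6,7] PP  lex  "in"
[7,8] S\PP  lex  "liked"
[6,8] S  <  k=7
[3,8] PP  >  k=6
[2,8] S\(NP/N)  >  k=3
[0,8] S  <  k=2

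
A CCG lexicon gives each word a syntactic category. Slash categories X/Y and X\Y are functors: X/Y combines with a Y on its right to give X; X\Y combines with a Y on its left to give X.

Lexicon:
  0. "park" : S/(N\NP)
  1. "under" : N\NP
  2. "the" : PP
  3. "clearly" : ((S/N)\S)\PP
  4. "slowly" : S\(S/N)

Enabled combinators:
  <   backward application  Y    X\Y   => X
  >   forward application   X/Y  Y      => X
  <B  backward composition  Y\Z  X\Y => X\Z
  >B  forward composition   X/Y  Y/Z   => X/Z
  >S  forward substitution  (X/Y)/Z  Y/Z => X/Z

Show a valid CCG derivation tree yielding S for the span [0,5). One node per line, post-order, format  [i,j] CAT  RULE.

[0,1] S/(N\NP)  lex  "park"
[1,2] N\NP  lex  "under"
[0,2] S  >  k=1
[2,3] PP  lex  "the"
[3,4] ((S/N)\S)\PP  lex  "clearly"
[2,4] (S/N)\S  <  k=3
[0,4] S/N  <  k=2
[4,5] S\(S/N)  lex  "slowly"
[0,5] S  <  k=4

[0,5] S   <
  [0,4] S/N   <
    [0,2] S   >
      [0,1] "park" : S/(N\NP)
      [1,2] "under" : N\NP
    [2,4] (S/N)\S   <
      [2,3] "the" : PP
      [3,4] "clearly" : ((S/N)\S)\PP
  [4,5] "slowly" : S\(S/N)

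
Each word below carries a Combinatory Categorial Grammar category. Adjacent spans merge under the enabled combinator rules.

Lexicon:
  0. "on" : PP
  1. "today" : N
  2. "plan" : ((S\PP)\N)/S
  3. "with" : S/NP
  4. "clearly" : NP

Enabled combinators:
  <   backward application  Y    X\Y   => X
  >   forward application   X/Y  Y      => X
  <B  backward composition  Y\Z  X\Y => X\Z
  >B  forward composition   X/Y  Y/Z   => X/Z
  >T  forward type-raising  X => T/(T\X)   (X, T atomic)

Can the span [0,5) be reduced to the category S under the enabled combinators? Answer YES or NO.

[0,5] S   <
  [0,1] "on" : PP
  [1,5] S\PP   <
    [1,2] "today" : N
    [2,5] (S\PP)\N   >
      [2,3] "plan" : ((S\PP)\N)/S
      [3,5] S   >
        [3,4] "with" : S/NP
        [4,5] "clearly" : NP

YES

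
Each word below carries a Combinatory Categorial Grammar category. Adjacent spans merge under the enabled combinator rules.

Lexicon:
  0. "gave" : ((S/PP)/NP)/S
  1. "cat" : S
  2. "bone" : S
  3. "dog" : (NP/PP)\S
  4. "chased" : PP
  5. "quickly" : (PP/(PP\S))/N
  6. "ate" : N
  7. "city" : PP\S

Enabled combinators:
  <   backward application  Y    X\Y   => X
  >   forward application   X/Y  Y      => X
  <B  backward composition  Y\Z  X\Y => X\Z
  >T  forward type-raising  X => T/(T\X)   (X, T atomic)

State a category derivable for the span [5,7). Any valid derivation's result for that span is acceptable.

PP/(PP\S)

[0,8] S   >
  [0,5] S/PP   >
    [0,2] (S/PP)/NP   >
      [0,1] "gave" : ((S/PP)/NP)/S
      [1,2] "cat" : S
    [2,5] NP   >
      [2,4] NP/PP   <
        [2,3] "bone" : S
        [3,4] "dog" : (NP/PP)\S
      [4,5] "chased" : PP
  [5,8] PP   >
    [5,7] PP/(PP\S)   >
      [5,6] "quickly" : (PP/(PP\S))/N
      [6,7] "ate" : N
    [7,8] "city" : PP\S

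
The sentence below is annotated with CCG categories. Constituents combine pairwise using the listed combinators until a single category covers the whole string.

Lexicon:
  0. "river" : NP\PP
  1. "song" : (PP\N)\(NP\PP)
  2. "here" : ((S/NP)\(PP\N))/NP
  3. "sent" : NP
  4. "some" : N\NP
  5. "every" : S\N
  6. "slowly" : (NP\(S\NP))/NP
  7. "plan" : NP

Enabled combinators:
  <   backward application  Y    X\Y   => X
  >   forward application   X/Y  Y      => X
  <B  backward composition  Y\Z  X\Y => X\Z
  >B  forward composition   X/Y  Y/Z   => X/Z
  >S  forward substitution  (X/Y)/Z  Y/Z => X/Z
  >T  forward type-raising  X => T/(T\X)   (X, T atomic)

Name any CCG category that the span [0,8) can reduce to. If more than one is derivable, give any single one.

S

[0,8] S   >
  [0,4] S/NP   <
    [0,2] PP\N   <
      [0,1] "river" : NP\PP
      [1,2] "song" : (PP\N)\(NP\PP)
    [2,4] (S/NP)\(PP\N)   >
      [2,3] "here" : ((S/NP)\(PP\N))/NP
      [3,4] "sent" : NP
  [4,8] NP   <
    [4,6] S\NP   <B
      [4,5] "some" : N\NP
      [5,6] "every" : S\N
    [6,8] NP\(S\NP)   >
      [6,7] "slowly" : (NP\(S\NP))/NP
      [7,8] "plan" : NP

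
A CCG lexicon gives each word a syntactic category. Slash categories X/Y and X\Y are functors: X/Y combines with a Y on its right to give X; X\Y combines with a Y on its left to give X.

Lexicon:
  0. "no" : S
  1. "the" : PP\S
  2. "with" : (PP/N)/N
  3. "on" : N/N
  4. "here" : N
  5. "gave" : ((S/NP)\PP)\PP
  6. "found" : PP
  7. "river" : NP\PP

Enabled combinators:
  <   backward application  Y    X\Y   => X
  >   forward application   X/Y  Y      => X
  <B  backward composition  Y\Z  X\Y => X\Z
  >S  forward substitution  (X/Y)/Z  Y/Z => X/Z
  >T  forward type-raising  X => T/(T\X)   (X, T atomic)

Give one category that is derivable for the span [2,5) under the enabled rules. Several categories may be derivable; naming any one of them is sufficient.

PP

[0,8] S   >
  [0,6] S/NP   <
    [0,2] PP   <
      [0,1] "no" : S
      [1,2] "the" : PP\S
    [2,6] (S/NP)\PP   <
      [2,5] PP   >
        [2,4] PP/N   >S
          [2,3] "with" : (PP/N)/N
          [3,4] "on" : N/N
        [4,5] "here" : N
      [5,6] "gave" : ((S/NP)\PP)\PP
  [6,8] NP   <
    [6,7] "found" : PP
    [7,8] "river" : NP\PP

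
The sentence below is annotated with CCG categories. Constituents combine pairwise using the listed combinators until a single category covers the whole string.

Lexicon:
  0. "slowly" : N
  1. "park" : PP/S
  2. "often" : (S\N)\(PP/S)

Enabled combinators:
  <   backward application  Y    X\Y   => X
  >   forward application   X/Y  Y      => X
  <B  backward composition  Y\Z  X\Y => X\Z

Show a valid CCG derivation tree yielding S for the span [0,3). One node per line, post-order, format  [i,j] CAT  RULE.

[0,3] S   <
  [0,1] "slowly" : N
  [1,3] S\N   <
    [1,2] "park" : PP/S
    [2,3] "often" : (S\N)\(PP/S)

[0,1] N  lex  "slowly"
[1,2] PP/S  lex  "park"
[2,3] (S\N)\(PP/S)  lex  "often"
[1,3] S\N  <  k=2
[0,3] S  <  k=1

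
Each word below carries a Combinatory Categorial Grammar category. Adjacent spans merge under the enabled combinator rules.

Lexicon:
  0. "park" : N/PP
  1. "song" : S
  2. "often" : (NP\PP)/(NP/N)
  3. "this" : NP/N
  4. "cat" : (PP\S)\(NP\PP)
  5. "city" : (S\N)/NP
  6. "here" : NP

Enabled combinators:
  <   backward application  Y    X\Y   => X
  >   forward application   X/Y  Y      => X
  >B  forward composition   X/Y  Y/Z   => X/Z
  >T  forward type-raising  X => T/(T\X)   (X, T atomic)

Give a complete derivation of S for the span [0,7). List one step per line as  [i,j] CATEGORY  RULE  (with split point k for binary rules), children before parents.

[0,7] S   <
  [0,5] N   >
    [0,1] "park" : N/PP
    [1,5] PP   >
      [1,2] PP/(PP\S)   >T
        [1,2] "song" : S
      [2,5] PP\S   <
        [2,4] NP\PP   >
          [2,3] "often" : (NP\PP)/(NP/N)
          [3,4] "this" : NP/N
        [4,5] "cat" : (PP\S)\(NP\PP)
  [5,7] S\N   >
    [5,6] "city" : (S\N)/NP
    [6,7] "here" : NP

[0,1] N/PP  lex  "park"
[1,2] S  lex  "song"
[1,2] PP/(PP\S)  >T
[2,3] (NP\PP)/(NP/N)  lex  "often"
[3,4] NP/N  lex  "this"
[2,4] NP\PP  >  k=3
[4,5] (PP\S)\(NP\PP)  lex  "cat"
[2,5] PP\S  <  k=4
[1,5] PP  >  k=2
[0,5] N  >  k=1
[5,6] (S\N)/NP  lex  "city"
[6,7] NP  lex  "here"
[5,7] S\N  >  k=6
[0,7] S  <  k=5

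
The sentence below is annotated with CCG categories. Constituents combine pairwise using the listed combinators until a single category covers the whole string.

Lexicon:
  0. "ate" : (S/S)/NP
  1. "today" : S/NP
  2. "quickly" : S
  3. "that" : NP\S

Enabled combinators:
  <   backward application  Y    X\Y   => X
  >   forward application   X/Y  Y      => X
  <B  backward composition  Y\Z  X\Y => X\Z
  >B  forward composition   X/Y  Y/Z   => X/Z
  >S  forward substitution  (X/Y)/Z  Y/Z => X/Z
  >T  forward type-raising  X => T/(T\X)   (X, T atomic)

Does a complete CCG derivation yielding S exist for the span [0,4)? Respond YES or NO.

[0,4] S   >
  [0,2] S/NP   >S
    [0,1] "ate" : (S/S)/NP
    [1,2] "today" : S/NP
  [2,4] NP   >
    [2,3] NP/(NP\S)   >T
      [2,3] "quickly" : S
    [3,4] "that" : NP\S

YES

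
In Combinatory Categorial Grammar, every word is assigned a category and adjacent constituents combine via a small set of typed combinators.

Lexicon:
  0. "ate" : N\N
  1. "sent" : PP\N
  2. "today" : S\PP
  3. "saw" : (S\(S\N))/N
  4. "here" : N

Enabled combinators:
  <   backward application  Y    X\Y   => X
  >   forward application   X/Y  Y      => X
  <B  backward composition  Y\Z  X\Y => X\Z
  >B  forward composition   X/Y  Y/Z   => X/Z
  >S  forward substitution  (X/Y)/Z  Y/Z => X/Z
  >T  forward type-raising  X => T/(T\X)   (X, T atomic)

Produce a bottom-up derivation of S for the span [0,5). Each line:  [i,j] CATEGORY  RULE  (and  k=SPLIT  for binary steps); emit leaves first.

[0,1] N\N  lex  "ate"
[1,2] PP\N  lex  "sent"
[0,2] PP\N  <B  k=1
[2,3] S\PP  lex  "today"
[0,3] S\N  <B  k=2
[3,4] (S\(S\N))/N  lex  "saw"
[4,5] N  lex  "here"
[3,5] S\(S\N)  >  k=4
[0,5] S  <  k=3

[0,5] S   <
  [0,3] S\N   <B
    [0,2] PP\N   <B
      [0,1] "ate" : N\N
      [1,2] "sent" : PP\N
    [2,3] "today" : S\PP
  [3,5] S\(S\N)   >
    [3,4] "saw" : (S\(S\N))/N
    [4,5] "here" : N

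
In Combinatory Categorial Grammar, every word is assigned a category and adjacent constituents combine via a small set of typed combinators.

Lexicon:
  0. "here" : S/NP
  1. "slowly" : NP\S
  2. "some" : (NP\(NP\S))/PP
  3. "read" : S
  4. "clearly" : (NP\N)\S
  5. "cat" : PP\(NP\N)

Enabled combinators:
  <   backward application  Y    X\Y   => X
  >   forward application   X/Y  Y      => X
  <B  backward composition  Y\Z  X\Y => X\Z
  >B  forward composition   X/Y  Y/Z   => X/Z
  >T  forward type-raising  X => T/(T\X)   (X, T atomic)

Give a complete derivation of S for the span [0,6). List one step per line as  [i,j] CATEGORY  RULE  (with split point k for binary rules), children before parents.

[0,1] S/NP  lex  "here"
[1,2] NP\S  lex  "slowly"
[2,3] (NP\(NP\S))/PP  lex  "some"
[3,4] S  lex  "read"
[4,5] (NP\N)\S  lex  "clearly"
[3,5] NP\N  <  k=4
[5,6] PP\(NP\N)  lex  "cat"
[3,6] PP  <  k=5
[2,6] NP\(NP\S)  >  k=3
[1,6] NP  <  k=2
[0,6] S  >  k=1

[0,6] S   >
  [0,1] "here" : S/NP
  [1,6] NP   <
    [1,2] "slowly" : NP\S
    [2,6] NP\(NP\S)   >
      [2,3] "some" : (NP\(NP\S))/PP
      [3,6] PP   <
        [3,5] NP\N   <
          [3,4] "read" : S
          [4,5] "clearly" : (NP\N)\S
        [5,6] "cat" : PP\(NP\N)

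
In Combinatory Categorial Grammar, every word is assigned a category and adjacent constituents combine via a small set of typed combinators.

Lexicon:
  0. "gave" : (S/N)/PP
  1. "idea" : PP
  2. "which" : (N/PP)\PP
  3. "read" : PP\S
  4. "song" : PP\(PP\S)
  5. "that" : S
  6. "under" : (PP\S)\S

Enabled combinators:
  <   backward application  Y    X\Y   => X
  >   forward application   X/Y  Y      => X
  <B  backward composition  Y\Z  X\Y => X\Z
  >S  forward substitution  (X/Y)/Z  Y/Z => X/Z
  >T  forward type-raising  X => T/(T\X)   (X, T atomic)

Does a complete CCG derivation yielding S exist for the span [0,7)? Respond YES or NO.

NO

(S/N)/PP PP (N/PP)\PP PP\S PP\(PP\S) S (PP\S)\S
CKY chart[0,7] = {N/(N\PP), NP/(NP\PP), PP, PP/(PP\PP), S/(S\PP)}; S ∉ chart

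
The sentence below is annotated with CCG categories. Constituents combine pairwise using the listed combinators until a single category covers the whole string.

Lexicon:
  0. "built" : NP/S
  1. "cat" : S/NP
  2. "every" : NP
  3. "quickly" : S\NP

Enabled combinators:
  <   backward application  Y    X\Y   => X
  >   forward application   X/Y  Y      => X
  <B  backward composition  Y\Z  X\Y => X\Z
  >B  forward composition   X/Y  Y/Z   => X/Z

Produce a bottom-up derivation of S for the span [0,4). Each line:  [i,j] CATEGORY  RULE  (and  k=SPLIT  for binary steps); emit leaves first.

[0,4] S   <
  [0,3] NP   >
    [0,1] "built" : NP/S
    [1,3] S   >
      [1,2] "cat" : S/NP
      [2,3] "every" : NP
  [3,4] "quickly" : S\NP

[0,1] NP/S  lex  "built"
[1,2] S/NP  lex  "cat"
[2,3] NP  lex  "every"
[1,3] S  >  k=2
[0,3] NP  >  k=1
[3,4] S\NP  lex  "quickly"
[0,4] S  <  k=3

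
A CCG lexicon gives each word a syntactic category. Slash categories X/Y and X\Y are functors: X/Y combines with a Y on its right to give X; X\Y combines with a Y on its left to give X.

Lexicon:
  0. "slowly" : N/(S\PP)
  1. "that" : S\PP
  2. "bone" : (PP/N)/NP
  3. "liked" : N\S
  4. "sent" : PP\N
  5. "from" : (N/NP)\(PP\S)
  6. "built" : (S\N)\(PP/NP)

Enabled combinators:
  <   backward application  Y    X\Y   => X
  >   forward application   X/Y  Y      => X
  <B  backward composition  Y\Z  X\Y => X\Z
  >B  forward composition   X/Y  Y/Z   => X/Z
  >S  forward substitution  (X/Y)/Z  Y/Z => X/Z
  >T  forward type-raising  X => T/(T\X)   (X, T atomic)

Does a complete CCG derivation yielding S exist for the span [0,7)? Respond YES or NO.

YES

[0,7] S   <
  [0,2] N   >
    [0,1] "slowly" : N/(S\PP)
    [1,2] "that" : S\PP
  [2,7] S\N   <
    [2,6] PP/NP   >S
      [2,3] "bone" : (PP/N)/NP
      [3,6] N/NP   <
        [3,5] PP\S   <B
          [3,4] "liked" : N\S
          [4,5] "sent" : PP\N
        [5,6] "from" : (N/NP)\(PP\S)
    [6,7] "built" : (S\N)\(PP/NP)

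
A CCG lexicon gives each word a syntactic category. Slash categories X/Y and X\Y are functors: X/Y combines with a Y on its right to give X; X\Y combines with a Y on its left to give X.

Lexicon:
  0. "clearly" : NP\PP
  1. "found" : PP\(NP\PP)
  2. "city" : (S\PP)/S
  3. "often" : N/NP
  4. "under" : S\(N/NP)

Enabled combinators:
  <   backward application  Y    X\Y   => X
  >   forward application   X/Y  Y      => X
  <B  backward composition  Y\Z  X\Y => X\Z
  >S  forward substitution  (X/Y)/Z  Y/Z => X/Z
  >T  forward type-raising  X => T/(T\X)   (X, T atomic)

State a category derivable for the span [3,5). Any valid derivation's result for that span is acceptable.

[0,5] S   <
  [0,2] PP   <
    [0,1] "clearly" : NP\PP
    [1,2] "found" : PP\(NP\PP)
  [2,5] S\PP   >
    [2,3] "city" : (S\PP)/S
    [3,5] S   <
      [3,4] "often" : N/NP
      [4,5] "under" : S\(N/NP)

S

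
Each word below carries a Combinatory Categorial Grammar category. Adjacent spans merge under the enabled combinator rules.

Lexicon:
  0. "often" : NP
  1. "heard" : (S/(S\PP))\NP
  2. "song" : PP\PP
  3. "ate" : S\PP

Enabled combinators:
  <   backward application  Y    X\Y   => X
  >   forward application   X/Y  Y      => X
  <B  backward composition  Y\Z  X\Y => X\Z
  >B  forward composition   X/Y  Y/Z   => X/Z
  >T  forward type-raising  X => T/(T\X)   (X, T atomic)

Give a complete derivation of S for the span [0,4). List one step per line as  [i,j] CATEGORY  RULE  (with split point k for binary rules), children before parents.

[0,1] NP  lex  "often"
[1,2] (S/(S\PP))\NP  lex  "heard"
[0,2] S/(S\PP)  <  k=1
[2,3] PP\PP  lex  "song"
[3,4] S\PP  lex  "ate"
[2,4] S\PP  <B  k=3
[0,4] S  >  k=2

[0,4] S   >
  [0,2] S/(S\PP)   <
    [0,1] "often" : NP
    [1,2] "heard" : (S/(S\PP))\NP
  [2,4] S\PP   <B
    [2,3] "song" : PP\PP
    [3,4] "ate" : S\PP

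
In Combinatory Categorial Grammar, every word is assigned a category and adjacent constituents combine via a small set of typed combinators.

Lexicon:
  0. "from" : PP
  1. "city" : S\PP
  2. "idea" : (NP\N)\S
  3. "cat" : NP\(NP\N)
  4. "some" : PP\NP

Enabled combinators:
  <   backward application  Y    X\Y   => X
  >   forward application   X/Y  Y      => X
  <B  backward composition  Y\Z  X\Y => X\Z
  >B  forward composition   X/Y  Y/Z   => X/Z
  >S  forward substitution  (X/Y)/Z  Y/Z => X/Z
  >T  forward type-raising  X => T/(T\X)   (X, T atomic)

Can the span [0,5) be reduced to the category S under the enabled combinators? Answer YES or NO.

PP S\PP (NP\N)\S NP\(NP\N) PP\NP
CKY chart[0,5] = {N/(N\PP), NP/(NP\PP), PP, PP/(PP\PP), S/(S\PP)}; S ∉ chart

NO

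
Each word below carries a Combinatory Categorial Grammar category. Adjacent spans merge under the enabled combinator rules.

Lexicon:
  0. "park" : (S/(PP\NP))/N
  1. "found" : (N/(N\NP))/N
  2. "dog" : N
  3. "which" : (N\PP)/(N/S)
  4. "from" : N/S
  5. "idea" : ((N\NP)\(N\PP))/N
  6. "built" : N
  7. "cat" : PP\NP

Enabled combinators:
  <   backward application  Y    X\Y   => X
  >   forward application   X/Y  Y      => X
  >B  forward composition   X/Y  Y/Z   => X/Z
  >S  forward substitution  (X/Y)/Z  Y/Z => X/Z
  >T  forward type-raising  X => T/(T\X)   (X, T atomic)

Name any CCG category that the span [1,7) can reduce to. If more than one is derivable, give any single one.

N

[0,8] S   >
  [0,7] S/(PP\NP)   >
    [0,1] "park" : (S/(PP\NP))/N
    [1,7] N   >
      [1,3] N/(N\NP)   >
        [1,2] "found" : (N/(N\NP))/N
        [2,3] "dog" : N
      [3,7] N\NP   <
        [3,5] N\PP   >
          [3,4] "which" : (N\PP)/(N/S)
          [4,5] "from" : N/S
        [5,7] (N\NP)\(N\PP)   >
          [5,6] "idea" : ((N\NP)\(N\PP))/N
          [6,7] "built" : N
  [7,8] "cat" : PP\NP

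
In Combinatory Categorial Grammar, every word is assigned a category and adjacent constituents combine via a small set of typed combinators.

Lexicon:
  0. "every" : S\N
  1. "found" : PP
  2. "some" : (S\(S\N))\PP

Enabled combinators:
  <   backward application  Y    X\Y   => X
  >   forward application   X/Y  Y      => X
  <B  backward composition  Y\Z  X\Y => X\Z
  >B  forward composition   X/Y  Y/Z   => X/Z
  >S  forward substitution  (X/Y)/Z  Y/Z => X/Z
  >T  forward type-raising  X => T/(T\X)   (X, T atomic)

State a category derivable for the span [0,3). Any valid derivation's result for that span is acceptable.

[0,3] S   <
  [0,1] "every" : S\N
  [1,3] S\(S\N)   <
    [1,2] "found" : PP
    [2,3] "some" : (S\(S\N))\PP

S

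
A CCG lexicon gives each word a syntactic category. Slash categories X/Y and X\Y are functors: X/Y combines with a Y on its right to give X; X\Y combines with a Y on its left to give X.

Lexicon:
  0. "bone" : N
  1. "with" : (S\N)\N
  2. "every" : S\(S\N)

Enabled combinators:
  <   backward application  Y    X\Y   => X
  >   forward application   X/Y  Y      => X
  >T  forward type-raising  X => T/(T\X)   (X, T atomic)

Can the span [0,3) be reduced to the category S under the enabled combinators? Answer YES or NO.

YES

[0,3] S   <
  [0,2] S\N   <
    [0,1] "bone" : N
    [1,2] "with" : (S\N)\N
  [2,3] "every" : S\(S\N)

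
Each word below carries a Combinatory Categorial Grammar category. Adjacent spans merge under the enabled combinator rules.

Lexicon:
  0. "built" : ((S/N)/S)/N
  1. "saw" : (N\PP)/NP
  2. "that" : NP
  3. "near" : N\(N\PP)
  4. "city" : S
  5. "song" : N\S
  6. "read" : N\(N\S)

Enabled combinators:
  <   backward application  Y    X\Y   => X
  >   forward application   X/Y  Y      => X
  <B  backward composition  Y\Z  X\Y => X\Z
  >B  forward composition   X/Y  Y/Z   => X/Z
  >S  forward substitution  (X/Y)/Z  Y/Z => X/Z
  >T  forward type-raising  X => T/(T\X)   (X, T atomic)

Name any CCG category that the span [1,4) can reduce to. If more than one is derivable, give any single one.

N

[0,7] S   >
  [0,5] S/N   >
    [0,4] (S/N)/S   >
      [0,1] "built" : ((S/N)/S)/N
      [1,4] N   <
        [1,3] N\PP   >
          [1,2] "saw" : (N\PP)/NP
          [2,3] "that" : NP
        [3,4] "near" : N\(N\PP)
    [4,5] "city" : S
  [5,7] N   <
    [5,6] "song" : N\S
    [6,7] "read" : N\(N\S)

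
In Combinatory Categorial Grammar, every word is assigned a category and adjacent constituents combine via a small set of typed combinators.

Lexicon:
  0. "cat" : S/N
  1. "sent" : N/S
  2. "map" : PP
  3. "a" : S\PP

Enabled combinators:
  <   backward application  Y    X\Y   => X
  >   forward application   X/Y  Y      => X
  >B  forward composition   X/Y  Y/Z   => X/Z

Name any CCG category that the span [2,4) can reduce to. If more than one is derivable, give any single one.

[0,4] S   >
  [0,1] "cat" : S/N
  [1,4] N   >
    [1,2] "sent" : N/S
    [2,4] S   <
      [2,3] "map" : PP
      [3,4] "a" : S\PP

S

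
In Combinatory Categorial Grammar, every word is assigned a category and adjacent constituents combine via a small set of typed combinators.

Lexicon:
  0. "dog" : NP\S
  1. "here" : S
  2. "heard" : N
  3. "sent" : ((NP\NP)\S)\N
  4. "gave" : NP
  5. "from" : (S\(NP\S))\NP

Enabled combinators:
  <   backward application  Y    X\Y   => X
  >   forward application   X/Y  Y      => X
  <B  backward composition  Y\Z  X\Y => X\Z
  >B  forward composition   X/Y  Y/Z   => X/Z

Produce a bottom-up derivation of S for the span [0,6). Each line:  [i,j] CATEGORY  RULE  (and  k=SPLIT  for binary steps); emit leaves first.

[0,1] NP\S  lex  "dog"
[1,2] S  lex  "here"
[2,3] N  lex  "heard"
[3,4] ((NP\NP)\S)\N  lex  "sent"
[2,4] (NP\NP)\S  <  k=3
[1,4] NP\NP  <  k=2
[0,4] NP\S  <B  k=1
[4,5] NP  lex  "gave"
[5,6] (S\(NP\S))\NP  lex  "from"
[4,6] S\(NP\S)  <  k=5
[0,6] S  <  k=4

[0,6] S   <
  [0,4] NP\S   <B
    [0,1] "dog" : NP\S
    [1,4] NP\NP   <
      [1,2] "here" : S
      [2,4] (NP\NP)\S   <
        [2,3] "heard" : N
        [3,4] "sent" : ((NP\NP)\S)\N
  [4,6] S\(NP\S)   <
    [4,5] "gave" : NP
    [5,6] "from" : (S\(NP\S))\NP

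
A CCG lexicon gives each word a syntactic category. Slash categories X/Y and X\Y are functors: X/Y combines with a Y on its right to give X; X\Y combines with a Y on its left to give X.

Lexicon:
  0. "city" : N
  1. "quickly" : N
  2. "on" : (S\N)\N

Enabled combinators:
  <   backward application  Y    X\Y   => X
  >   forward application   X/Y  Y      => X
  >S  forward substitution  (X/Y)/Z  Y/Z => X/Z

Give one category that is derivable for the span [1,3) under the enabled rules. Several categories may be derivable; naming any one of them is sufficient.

S\N

[0,3] S   <
  [0,1] "city" : N
  [1,3] S\N   <
    [1,2] "quickly" : N
    [2,3] "on" : (S\N)\N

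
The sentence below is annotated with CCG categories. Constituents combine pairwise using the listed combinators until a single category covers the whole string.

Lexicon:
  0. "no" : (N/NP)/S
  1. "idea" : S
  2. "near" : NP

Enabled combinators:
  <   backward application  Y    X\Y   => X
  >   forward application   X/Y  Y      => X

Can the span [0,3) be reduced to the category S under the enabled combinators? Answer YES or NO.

NO

(N/NP)/S S NP
CKY chart[0,3] = {N}; S ∉ chart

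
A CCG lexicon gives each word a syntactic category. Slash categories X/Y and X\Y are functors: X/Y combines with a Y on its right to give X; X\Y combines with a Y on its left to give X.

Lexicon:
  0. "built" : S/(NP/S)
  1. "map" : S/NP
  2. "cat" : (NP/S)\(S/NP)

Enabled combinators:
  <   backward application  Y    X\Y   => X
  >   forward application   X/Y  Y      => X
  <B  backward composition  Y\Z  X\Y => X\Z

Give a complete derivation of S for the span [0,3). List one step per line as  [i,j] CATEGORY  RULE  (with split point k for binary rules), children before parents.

[0,3] S   >
  [0,1] "built" : S/(NP/S)
  [1,3] NP/S   <
    [1,2] "map" : S/NP
    [2,3] "cat" : (NP/S)\(S/NP)

[0,1] S/(NP/S)  lex  "built"
[1,2] S/NP  lex  "map"
[2,3] (NP/S)\(S/NP)  lex  "cat"
[1,3] NP/S  <  k=2
[0,3] S  >  k=1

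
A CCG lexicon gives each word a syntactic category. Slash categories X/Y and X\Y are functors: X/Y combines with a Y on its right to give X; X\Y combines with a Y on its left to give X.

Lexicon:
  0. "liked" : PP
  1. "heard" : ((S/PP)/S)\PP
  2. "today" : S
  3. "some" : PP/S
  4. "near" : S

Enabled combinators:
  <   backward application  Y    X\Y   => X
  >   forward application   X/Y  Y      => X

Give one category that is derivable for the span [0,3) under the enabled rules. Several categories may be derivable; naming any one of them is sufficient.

S/PP

[0,5] S   >
  [0,3] S/PP   >
    [0,2] (S/PP)/S   <
      [0,1] "liked" : PP
      [1,2] "heard" : ((S/PP)/S)\PP
    [2,3] "today" : S
  [3,5] PP   >
    [3,4] "some" : PP/S
    [4,5] "near" : S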